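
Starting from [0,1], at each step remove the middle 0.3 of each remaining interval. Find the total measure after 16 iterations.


Step 1: At each step, fraction remaining = 1 - 0.3 = 0.7
Step 2: After 16 steps, measure = (0.7)^16
Result = 0.003323


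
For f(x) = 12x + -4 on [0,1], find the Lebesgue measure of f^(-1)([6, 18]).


f^(-1)([6, 18]) = {x : 6 <= 12x + -4 <= 18}
Solving: (6 - -4)/12 <= x <= (18 - -4)/12
= [0.833333, 1.833333]
Intersecting with [0,1]: [0.833333, 1]
Measure = 1 - 0.833333 = 0.166667


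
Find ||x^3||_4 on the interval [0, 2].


Step 1: ||f||_4 = (integral_0^2 |x^3|^4 dx)^(1/4)
     = (integral_0^2 x^12 dx)^(1/4)
Step 2: integral_0^2 x^12 dx = [x^13/(13)] from 0 to 2 = 2^13/13
     = 8192/13 = 630.153846
Step 3: ||f||_4 = (630.153846)^(1/4) = 5.010276


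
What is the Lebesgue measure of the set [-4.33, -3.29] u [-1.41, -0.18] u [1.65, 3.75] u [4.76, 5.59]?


For pairwise disjoint intervals, m(union) = sum of lengths.
= (-3.29 - -4.33) + (-0.18 - -1.41) + (3.75 - 1.65) + (5.59 - 4.76)
= 1.04 + 1.23 + 2.1 + 0.83
= 5.2


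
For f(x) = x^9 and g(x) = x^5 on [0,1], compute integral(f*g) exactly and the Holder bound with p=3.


Step 1: Exact integral of f*g = integral(x^14, 0, 1) = 1/15
     = 0.066667
Step 2: Holder bound with p=3, q=1.5:
  ||f||_p = (integral x^27 dx)^(1/3) = (1/28)^(1/3) = 0.329317
  ||g||_q = (integral x^7.5 dx)^(1/1.5) = (1/8.5)^(1/1.5) = 0.240097
Step 3: Holder bound = ||f||_p * ||g||_q = 0.329317 * 0.240097 = 0.079068
Verification: 0.066667 <= 0.079068 (Holder holds)


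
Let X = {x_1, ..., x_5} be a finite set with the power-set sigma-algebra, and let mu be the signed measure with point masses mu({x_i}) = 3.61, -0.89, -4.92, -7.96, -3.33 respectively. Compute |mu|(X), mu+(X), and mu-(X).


Step 1: Every measurable set is a union of atoms (the cells / points), so a Hahn decomposition is
  obtained by grouping atoms by sign: P = union of atoms with mu > 0, N = union of the remaining atoms.
  Atoms in P (indices): 1;  atoms in N (indices): 2, 3, 4, 5
  Positive values: 3.61
  Negative values: -0.89, -4.92, -7.96, -3.33
Step 2: mu+(X) = mu(P) = sum of positive atom values = 3.61
Step 3: mu-(X) = -mu(N) = sum of |negative atom values| = 17.1
Step 4: |mu|(X) = mu+(X) + mu-(X) = 3.61 + 17.1 = 20.71


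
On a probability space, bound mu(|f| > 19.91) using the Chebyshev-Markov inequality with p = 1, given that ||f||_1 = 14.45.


Chebyshev/Markov inequality: mu(|f| > eps) <= (||f||_p / eps)^p
Step 1: ||f||_1 / eps = 14.45 / 19.91 = 0.725766
Step 2: Raise to power p = 1:
  (0.725766)^1 = 0.725766
Step 3: Therefore mu(|f| > 19.91) <= 0.725766


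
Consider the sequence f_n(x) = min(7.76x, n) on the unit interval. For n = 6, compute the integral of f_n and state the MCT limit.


f(x) = 7.76x on [0,1]; f_n(x) = min(7.76x, n). At n = 6:
Step 1: f(x) reaches 6 at x = 6/7.76 = 0.773196
Step 2: integral(f_6) = integral(7.76x, 0, 0.773196) + integral(6, 0.773196, 1)
       = 7.76*0.773196^2/2 + 6*(1 - 0.773196)
       = 2.319588 + 1.360825
       = 3.680412
Step 3: As n -> infinity, f_n increases to f, so by MCT integral(f_n) -> integral(f) = 7.76/2 = 3.88.
Convergence: integral(f_6) = 3.680412 -> 3.88 as n -> infinity


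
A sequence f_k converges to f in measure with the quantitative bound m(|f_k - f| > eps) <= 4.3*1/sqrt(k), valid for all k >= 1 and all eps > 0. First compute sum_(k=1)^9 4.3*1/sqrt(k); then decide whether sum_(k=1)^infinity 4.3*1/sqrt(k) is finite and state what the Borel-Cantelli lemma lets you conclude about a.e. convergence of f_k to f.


Step 1: List the terms 4.3*1/sqrt(k) for k = 1 to 9:
  k=1: 4.3
  k=2: 3.040559
  k=3: 2.482606
  k=4: 2.15
  k=5: 1.923018
  k=6: 1.755468
  k=7: 1.625247
  k=8: 1.52028
  k=9: 1.433333
Step 2: Partial sum = 4.3 + 3.040559 + 2.482606 + 2.15 + 1.923018 + 1.755468 + 1.625247 + 1.52028 + 1.433333
     = 20.230512
Step 3: The full series sum_(k>=1) 4.3*1/sqrt(k) diverges (p-series with p = 1/2 <= 1; a nonzero constant multiple of a divergent series diverges).
Step 4: The (first) Borel-Cantelli lemma requires a summable sequence of measures, so it does not apply here;
        from this bound alone no conclusion about a.e. convergence can be drawn (convergence in measure still
        gives an a.e.-convergent subsequence, but not a.e. convergence of the whole sequence).
Conclusion: series diverges; Borel-Cantelli is inconclusive about a.e. convergence of f_k.


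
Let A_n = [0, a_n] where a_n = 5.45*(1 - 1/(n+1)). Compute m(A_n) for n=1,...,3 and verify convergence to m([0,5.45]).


By continuity of measure from below: if A_n increases to A, then m(A_n) -> m(A).
Here A = [0, 5.45], so m(A) = 5.45
Step 1: a_1 = 5.45*(1 - 1/2) = 2.725, m(A_1) = 2.725
Step 2: a_2 = 5.45*(1 - 1/3) = 3.6333, m(A_2) = 3.6333
Step 3: a_3 = 5.45*(1 - 1/4) = 4.0875, m(A_3) = 4.0875
Limit: m(A_n) -> m([0,5.45]) = 5.45


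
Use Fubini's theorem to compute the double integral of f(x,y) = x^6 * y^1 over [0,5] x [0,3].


By Fubini's theorem, the double integral factors as a product of single integrals:
Step 1: integral_0^5 x^6 dx = [x^7/7] from 0 to 5
     = 5^7/7 = 11160.714286
Step 2: integral_0^3 y^1 dy = [y^2/2] from 0 to 3
     = 3^2/2 = 4.5
Step 3: Double integral = 11160.714286 * 4.5 = 50223.214286


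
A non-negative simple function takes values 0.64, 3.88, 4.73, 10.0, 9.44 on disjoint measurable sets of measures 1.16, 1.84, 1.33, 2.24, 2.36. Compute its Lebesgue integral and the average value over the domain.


Step 1: Integral = sum(value_i * measure_i)
= 0.64*1.16 + 3.88*1.84 + 4.73*1.33 + 10.0*2.24 + 9.44*2.36
= 0.7424 + 7.1392 + 6.2909 + 22.4 + 22.2784
= 58.8509
Step 2: Total measure of domain = 1.16 + 1.84 + 1.33 + 2.24 + 2.36 = 8.93
Step 3: Average value = 58.8509 / 8.93 = 6.590246


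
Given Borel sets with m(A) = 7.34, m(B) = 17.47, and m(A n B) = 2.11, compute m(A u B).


By inclusion-exclusion: m(A u B) = m(A) + m(B) - m(A n B)
= 7.34 + 17.47 - 2.11
= 22.7


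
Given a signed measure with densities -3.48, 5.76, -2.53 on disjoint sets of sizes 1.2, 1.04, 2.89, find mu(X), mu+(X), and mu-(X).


Step 1: Compute signed measure on each set:
  Set 1: -3.48 * 1.2 = -4.176
  Set 2: 5.76 * 1.04 = 5.9904
  Set 3: -2.53 * 2.89 = -7.3117
Step 2: Total signed measure = (-4.176) + (5.9904) + (-7.3117)
     = -5.4973
Step 3: Positive part mu+(X) = sum of positive contributions = 5.9904
Step 4: Negative part mu-(X) = |sum of negative contributions| = 11.4877


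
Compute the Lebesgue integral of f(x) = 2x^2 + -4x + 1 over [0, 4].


The Lebesgue integral of a Riemann-integrable function agrees with the Riemann integral.
Antiderivative F(x) = (2/3)x^3 + (-4/2)x^2 + 1x
F(4) = (2/3)*4^3 + (-4/2)*4^2 + 1*4
     = (2/3)*64 + (-4/2)*16 + 1*4
     = 42.666667 + -32 + 4
     = 14.666667
F(0) = 0.0
Integral = F(4) - F(0) = 14.666667 - 0.0 = 14.666667


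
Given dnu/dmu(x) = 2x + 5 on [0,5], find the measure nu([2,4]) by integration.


nu(A) = integral_A (dnu/dmu) dmu = integral_2^4 (2x + 5) dx
Step 1: Antiderivative F(x) = (2/2)x^2 + 5x
Step 2: F(4) = (2/2)*4^2 + 5*4 = 16 + 20 = 36
Step 3: F(2) = (2/2)*2^2 + 5*2 = 4 + 10 = 14
Step 4: nu([2,4]) = F(4) - F(2) = 36 - 14 = 22


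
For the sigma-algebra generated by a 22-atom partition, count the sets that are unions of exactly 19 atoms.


Each element of F is a union of some subset of the 22 atoms.
Elements that are unions of exactly 19 atoms correspond to 19-element subsets of the 22 atoms.
Count = C(22, 19) = 22! / (19! * 3!) = 1540.


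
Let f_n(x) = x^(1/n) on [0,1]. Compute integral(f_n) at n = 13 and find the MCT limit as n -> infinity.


At n = 13: f_13(x) = x^(1/13).
Step 1: integral(x^(1/13), 0, 1) = [x^(1/13+1) / (1/13+1)] from 0 to 1
     = 1 / (1/13 + 1) = 1 / ((13+1)/13) = 13/(13+1)
     = 13/14 = 0.928571
Step 2: As n -> infinity, f_n(x) = x^(1/n) -> 1 for x in (0,1], and f_n is increasing in n.
By MCT, lim_n integral(f_n) = integral(lim_n f_n) = integral(1, 0, 1) = 1.
Step 3: Verify convergence: 13/14 = 0.928571 -> 1


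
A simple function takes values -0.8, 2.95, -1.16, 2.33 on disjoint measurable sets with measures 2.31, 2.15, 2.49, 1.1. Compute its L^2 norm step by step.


Step 1: Compute |f_i|^2 for each value:
  |-0.8|^2 = 0.64
  |2.95|^2 = 8.7025
  |-1.16|^2 = 1.3456
  |2.33|^2 = 5.4289
Step 2: Multiply by measures and sum:
  0.64 * 2.31 = 1.4784
  8.7025 * 2.15 = 18.710375
  1.3456 * 2.49 = 3.350544
  5.4289 * 1.1 = 5.97179
Sum = 1.4784 + 18.710375 + 3.350544 + 5.97179 = 29.511109
Step 3: Take the p-th root:
||f||_2 = (29.511109)^(1/2) = 5.432413


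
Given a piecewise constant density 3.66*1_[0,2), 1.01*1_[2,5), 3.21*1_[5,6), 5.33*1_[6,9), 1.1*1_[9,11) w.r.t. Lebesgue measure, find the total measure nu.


Integrate each piece of the Radon-Nikodym derivative:
Step 1: integral_0^2 3.66 dx = 3.66*(2-0) = 3.66*2 = 7.32
Step 2: integral_2^5 1.01 dx = 1.01*(5-2) = 1.01*3 = 3.03
Step 3: integral_5^6 3.21 dx = 3.21*(6-5) = 3.21*1 = 3.21
Step 4: integral_6^9 5.33 dx = 5.33*(9-6) = 5.33*3 = 15.99
Step 5: integral_9^11 1.1 dx = 1.1*(11-9) = 1.1*2 = 2.2
Total: 7.32 + 3.03 + 3.21 + 15.99 + 2.2 = 31.75


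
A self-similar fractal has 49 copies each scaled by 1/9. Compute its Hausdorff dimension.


For a self-similar set with N copies scaled by 1/r:
dim_H = log(N)/log(r) = log(49)/log(9)
= 3.89182/2.197225
= 1.771244


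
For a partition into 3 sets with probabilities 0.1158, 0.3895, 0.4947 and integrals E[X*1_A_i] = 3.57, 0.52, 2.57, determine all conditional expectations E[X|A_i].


For each cell A_i: E[X|A_i] = E[X*1_A_i] / P(A_i)
Step 1: E[X|A_1] = 3.57 / 0.1158 = 30.829016
Step 2: E[X|A_2] = 0.52 / 0.3895 = 1.335045
Step 3: E[X|A_3] = 2.57 / 0.4947 = 5.195068
Verification: E[X] = sum E[X*1_A_i] = 3.57 + 0.52 + 2.57 = 6.66


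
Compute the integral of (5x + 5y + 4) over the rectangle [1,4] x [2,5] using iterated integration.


By Fubini, integrate in x first, then y.
Step 1: Fix y, integrate over x in [1,4]:
  integral(5x + 5y + 4, x=1..4)
  = 5*(4^2 - 1^2)/2 + (5y + 4)*(4 - 1)
  = 37.5 + (5y + 4)*3
  = 37.5 + 15y + 12
  = 49.5 + 15y
Step 2: Integrate over y in [2,5]:
  integral(49.5 + 15y, y=2..5)
  = 49.5*3 + 15*(5^2 - 2^2)/2
  = 148.5 + 157.5
  = 306


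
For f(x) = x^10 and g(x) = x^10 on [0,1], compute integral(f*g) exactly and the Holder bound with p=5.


Step 1: Exact integral of f*g = integral(x^20, 0, 1) = 1/21
     = 0.047619
Step 2: Holder bound with p=5, q=1.25:
  ||f||_p = (integral x^50 dx)^(1/5) = (1/51)^(1/5) = 0.455497
  ||g||_q = (integral x^12.5 dx)^(1/1.25) = (1/13.5)^(1/1.25) = 0.124662
Step 3: Holder bound = ||f||_p * ||g||_q = 0.455497 * 0.124662 = 0.056783
Verification: 0.047619 <= 0.056783 (Holder holds)


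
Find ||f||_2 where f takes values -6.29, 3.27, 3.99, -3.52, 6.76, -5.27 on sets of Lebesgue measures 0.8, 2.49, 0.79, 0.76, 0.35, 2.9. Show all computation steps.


Step 1: Compute |f_i|^2 for each value:
  |-6.29|^2 = 39.5641
  |3.27|^2 = 10.6929
  |3.99|^2 = 15.9201
  |-3.52|^2 = 12.3904
  |6.76|^2 = 45.6976
  |-5.27|^2 = 27.7729
Step 2: Multiply by measures and sum:
  39.5641 * 0.8 = 31.65128
  10.6929 * 2.49 = 26.625321
  15.9201 * 0.79 = 12.576879
  12.3904 * 0.76 = 9.416704
  45.6976 * 0.35 = 15.99416
  27.7729 * 2.9 = 80.54141
Sum = 31.65128 + 26.625321 + 12.576879 + 9.416704 + 15.99416 + 80.54141 = 176.805754
Step 3: Take the p-th root:
||f||_2 = (176.805754)^(1/2) = 13.296832


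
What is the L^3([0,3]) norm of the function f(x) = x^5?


Step 1: ||f||_3 = (integral_0^3 |x^5|^3 dx)^(1/3)
     = (integral_0^3 x^15 dx)^(1/3)
Step 2: integral_0^3 x^15 dx = [x^16/(16)] from 0 to 3 = 3^16/16
     = 43046721/16 = 2.690420e+06
Step 3: ||f||_3 = (2.690420e+06)^(1/3) = 139.08278


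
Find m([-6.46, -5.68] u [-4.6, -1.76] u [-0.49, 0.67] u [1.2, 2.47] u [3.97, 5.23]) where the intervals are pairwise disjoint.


For pairwise disjoint intervals, m(union) = sum of lengths.
= (-5.68 - -6.46) + (-1.76 - -4.6) + (0.67 - -0.49) + (2.47 - 1.2) + (5.23 - 3.97)
= 0.78 + 2.84 + 1.16 + 1.27 + 1.26
= 7.31


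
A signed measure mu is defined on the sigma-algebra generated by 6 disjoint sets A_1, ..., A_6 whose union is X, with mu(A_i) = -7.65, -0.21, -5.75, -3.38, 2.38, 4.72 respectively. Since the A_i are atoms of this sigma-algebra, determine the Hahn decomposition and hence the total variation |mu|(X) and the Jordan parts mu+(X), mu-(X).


Step 1: Every measurable set is a union of atoms (the cells / points), so a Hahn decomposition is
  obtained by grouping atoms by sign: P = union of atoms with mu > 0, N = union of the remaining atoms.
  Atoms in P (indices): 5, 6;  atoms in N (indices): 1, 2, 3, 4
  Positive values: 2.38, 4.72
  Negative values: -7.65, -0.21, -5.75, -3.38
Step 2: mu+(X) = mu(P) = sum of positive atom values = 7.1
Step 3: mu-(X) = -mu(N) = sum of |negative atom values| = 16.99
Step 4: |mu|(X) = mu+(X) + mu-(X) = 7.1 + 16.99 = 24.09


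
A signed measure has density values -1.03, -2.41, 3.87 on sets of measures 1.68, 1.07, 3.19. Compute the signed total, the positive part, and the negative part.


Step 1: Compute signed measure on each set:
  Set 1: -1.03 * 1.68 = -1.7304
  Set 2: -2.41 * 1.07 = -2.5787
  Set 3: 3.87 * 3.19 = 12.3453
Step 2: Total signed measure = (-1.7304) + (-2.5787) + (12.3453)
     = 8.0362
Step 3: Positive part mu+(X) = sum of positive contributions = 12.3453
Step 4: Negative part mu-(X) = |sum of negative contributions| = 4.3091


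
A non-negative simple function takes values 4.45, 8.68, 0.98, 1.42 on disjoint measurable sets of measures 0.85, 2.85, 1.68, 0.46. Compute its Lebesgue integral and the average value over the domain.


Step 1: Integral = sum(value_i * measure_i)
= 4.45*0.85 + 8.68*2.85 + 0.98*1.68 + 1.42*0.46
= 3.7825 + 24.738 + 1.6464 + 0.6532
= 30.8201
Step 2: Total measure of domain = 0.85 + 2.85 + 1.68 + 0.46 = 5.84
Step 3: Average value = 30.8201 / 5.84 = 5.277414


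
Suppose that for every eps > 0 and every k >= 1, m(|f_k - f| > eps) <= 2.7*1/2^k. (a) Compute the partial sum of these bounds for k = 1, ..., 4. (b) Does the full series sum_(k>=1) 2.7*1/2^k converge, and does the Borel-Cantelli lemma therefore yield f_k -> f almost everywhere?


Step 1: List the terms 2.7*1/2^k for k = 1 to 4:
  k=1: 1.35
  k=2: 0.675
  k=3: 0.3375
  k=4: 0.16875
Step 2: Partial sum = 1.35 + 0.675 + 0.3375 + 0.16875
     = 2.53125
Step 3: The full series sum_(k>=1) 2.7*1/2^k converges (geometric series with ratio 1/2 < 1; a constant multiple of a convergent series converges).
Step 4: Fix eps > 0. Since sum_k m(|f_k - f| > eps) < infinity, the Borel-Cantelli lemma gives
        m(limsup_k {|f_k - f| > eps}) = 0, i.e. for a.e. x, |f_k(x) - f(x)| <= eps for all large k.
        Applying this with eps = 1/j for j = 1, 2, ... and intersecting the countably many full-measure sets,
        for a.e. x we get limsup_k |f_k(x) - f(x)| <= 1/j for every j, hence f_k -> f almost everywhere.
Conclusion: series converges; Borel-Cantelli yields f_k -> f a.e.


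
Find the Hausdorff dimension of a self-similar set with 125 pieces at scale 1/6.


For a self-similar set with N copies scaled by 1/r:
dim_H = log(N)/log(r) = log(125)/log(6)
= 4.828314/1.791759
= 2.694733


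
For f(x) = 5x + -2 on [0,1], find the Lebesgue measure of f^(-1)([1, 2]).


f^(-1)([1, 2]) = {x : 1 <= 5x + -2 <= 2}
Solving: (1 - -2)/5 <= x <= (2 - -2)/5
= [0.6, 0.8]
Intersecting with [0,1]: [0.6, 0.8]
Measure = 0.8 - 0.6 = 0.2


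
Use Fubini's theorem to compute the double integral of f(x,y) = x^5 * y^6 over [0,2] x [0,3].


By Fubini's theorem, the double integral factors as a product of single integrals:
Step 1: integral_0^2 x^5 dx = [x^6/6] from 0 to 2
     = 2^6/6 = 10.666667
Step 2: integral_0^3 y^6 dy = [y^7/7] from 0 to 3
     = 3^7/7 = 312.428571
Step 3: Double integral = 10.666667 * 312.428571 = 3332.571429


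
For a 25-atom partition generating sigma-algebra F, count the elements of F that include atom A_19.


Each element of F is a union of some subset S of the 25 atoms.
The element contains A_19 iff A_19 is in S.
So we count subsets S of {A_1,...,A_25} with A_19 in S: choose freely among the other 24 atoms.
Count = 2^(25-1) = 2^24 = 16777216.


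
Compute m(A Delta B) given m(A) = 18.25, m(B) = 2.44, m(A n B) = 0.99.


m(A Delta B) = m(A) + m(B) - 2*m(A n B)
= 18.25 + 2.44 - 2*0.99
= 18.25 + 2.44 - 1.98
= 18.71


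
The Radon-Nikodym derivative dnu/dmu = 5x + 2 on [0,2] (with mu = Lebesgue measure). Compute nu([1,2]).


nu(A) = integral_A (dnu/dmu) dmu = integral_1^2 (5x + 2) dx
Step 1: Antiderivative F(x) = (5/2)x^2 + 2x
Step 2: F(2) = (5/2)*2^2 + 2*2 = 10 + 4 = 14
Step 3: F(1) = (5/2)*1^2 + 2*1 = 2.5 + 2 = 4.5
Step 4: nu([1,2]) = F(2) - F(1) = 14 - 4.5 = 9.5


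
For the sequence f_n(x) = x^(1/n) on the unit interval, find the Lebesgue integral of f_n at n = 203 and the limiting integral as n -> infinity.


At n = 203: f_203(x) = x^(1/203).
Step 1: integral(x^(1/203), 0, 1) = [x^(1/203+1) / (1/203+1)] from 0 to 1
     = 1 / (1/203 + 1) = 1 / ((203+1)/203) = 203/(203+1)
     = 203/204 = 0.995098
Step 2: As n -> infinity, f_n(x) = x^(1/n) -> 1 for x in (0,1], and f_n is increasing in n.
By MCT, lim_n integral(f_n) = integral(lim_n f_n) = integral(1, 0, 1) = 1.
Step 3: Verify convergence: 203/204 = 0.995098 -> 1


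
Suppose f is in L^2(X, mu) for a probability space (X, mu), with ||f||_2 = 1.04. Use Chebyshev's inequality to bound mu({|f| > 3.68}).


Chebyshev/Markov inequality: mu(|f| > eps) <= (||f||_p / eps)^p
Step 1: ||f||_2 / eps = 1.04 / 3.68 = 0.282609
Step 2: Raise to power p = 2:
  (0.282609)^2 = 0.079868
Step 3: Therefore mu(|f| > 3.68) <= 0.079868


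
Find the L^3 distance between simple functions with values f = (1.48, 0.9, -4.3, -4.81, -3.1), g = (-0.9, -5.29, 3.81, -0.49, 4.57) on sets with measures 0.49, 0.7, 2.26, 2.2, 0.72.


Step 1: Compute differences f_i - g_i:
  1.48 - -0.9 = 2.38
  0.9 - -5.29 = 6.19
  -4.3 - 3.81 = -8.11
  -4.81 - -0.49 = -4.32
  -3.1 - 4.57 = -7.67
Step 2: Compute |diff|^3 * measure for each set:
  |2.38|^3 * 0.49 = 13.481272 * 0.49 = 6.605823
  |6.19|^3 * 0.7 = 237.176659 * 0.7 = 166.023661
  |-8.11|^3 * 2.26 = 533.411731 * 2.26 = 1205.510512
  |-4.32|^3 * 2.2 = 80.621568 * 2.2 = 177.36745
  |-7.67|^3 * 0.72 = 451.217663 * 0.72 = 324.876717
Step 3: Sum = 1880.384164
Step 4: ||f-g||_3 = (1880.384164)^(1/3) = 12.342852


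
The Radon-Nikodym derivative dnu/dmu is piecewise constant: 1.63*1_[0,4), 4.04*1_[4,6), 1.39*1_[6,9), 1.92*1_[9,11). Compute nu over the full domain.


Integrate each piece of the Radon-Nikodym derivative:
Step 1: integral_0^4 1.63 dx = 1.63*(4-0) = 1.63*4 = 6.52
Step 2: integral_4^6 4.04 dx = 4.04*(6-4) = 4.04*2 = 8.08
Step 3: integral_6^9 1.39 dx = 1.39*(9-6) = 1.39*3 = 4.17
Step 4: integral_9^11 1.92 dx = 1.92*(11-9) = 1.92*2 = 3.84
Total: 6.52 + 8.08 + 4.17 + 3.84 = 22.61


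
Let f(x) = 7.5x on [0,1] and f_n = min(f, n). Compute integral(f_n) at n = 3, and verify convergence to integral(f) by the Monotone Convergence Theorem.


f(x) = 7.5x on [0,1]; f_n(x) = min(7.5x, n). At n = 3:
Step 1: f(x) reaches 3 at x = 3/7.5 = 0.4
Step 2: integral(f_3) = integral(7.5x, 0, 0.4) + integral(3, 0.4, 1)
       = 7.5*0.4^2/2 + 3*(1 - 0.4)
       = 0.6 + 1.8
       = 2.4
Step 3: As n -> infinity, f_n increases to f, so by MCT integral(f_n) -> integral(f) = 7.5/2 = 3.75.
Convergence: integral(f_3) = 2.4 -> 3.75 as n -> infinity


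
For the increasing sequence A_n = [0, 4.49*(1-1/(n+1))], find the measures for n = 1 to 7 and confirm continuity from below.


By continuity of measure from below: if A_n increases to A, then m(A_n) -> m(A).
Here A = [0, 4.49], so m(A) = 4.49
Step 1: a_1 = 4.49*(1 - 1/2) = 2.245, m(A_1) = 2.245
Step 2: a_2 = 4.49*(1 - 1/3) = 2.9933, m(A_2) = 2.9933
Step 3: a_3 = 4.49*(1 - 1/4) = 3.3675, m(A_3) = 3.3675
Step 4: a_4 = 4.49*(1 - 1/5) = 3.592, m(A_4) = 3.592
Step 5: a_5 = 4.49*(1 - 1/6) = 3.7417, m(A_5) = 3.7417
Step 6: a_6 = 4.49*(1 - 1/7) = 3.8486, m(A_6) = 3.8486
Step 7: a_7 = 4.49*(1 - 1/8) = 3.9287, m(A_7) = 3.9287
Limit: m(A_n) -> m([0,4.49]) = 4.49


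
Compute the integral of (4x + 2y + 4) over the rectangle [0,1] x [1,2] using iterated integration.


By Fubini, integrate in x first, then y.
Step 1: Fix y, integrate over x in [0,1]:
  integral(4x + 2y + 4, x=0..1)
  = 4*(1^2 - 0^2)/2 + (2y + 4)*(1 - 0)
  = 2 + (2y + 4)*1
  = 2 + 2y + 4
  = 6 + 2y
Step 2: Integrate over y in [1,2]:
  integral(6 + 2y, y=1..2)
  = 6*1 + 2*(2^2 - 1^2)/2
  = 6 + 3
  = 9


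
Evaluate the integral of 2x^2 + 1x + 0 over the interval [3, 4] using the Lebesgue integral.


The Lebesgue integral of a Riemann-integrable function agrees with the Riemann integral.
Antiderivative F(x) = (2/3)x^3 + (1/2)x^2 + 0x
F(4) = (2/3)*4^3 + (1/2)*4^2 + 0*4
     = (2/3)*64 + (1/2)*16 + 0*4
     = 42.666667 + 8 + 0
     = 50.666667
F(3) = 22.5
Integral = F(4) - F(3) = 50.666667 - 22.5 = 28.166667


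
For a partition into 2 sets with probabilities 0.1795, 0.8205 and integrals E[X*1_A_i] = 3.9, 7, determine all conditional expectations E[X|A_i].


For each cell A_i: E[X|A_i] = E[X*1_A_i] / P(A_i)
Step 1: E[X|A_1] = 3.9 / 0.1795 = 21.727019
Step 2: E[X|A_2] = 7 / 0.8205 = 8.531383
Verification: E[X] = sum E[X*1_A_i] = 3.9 + 7 = 10.9


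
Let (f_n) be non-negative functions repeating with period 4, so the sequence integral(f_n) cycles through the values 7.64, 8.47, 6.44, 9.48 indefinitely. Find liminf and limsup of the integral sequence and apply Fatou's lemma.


The sequence (integral(f_n)) is periodic with period 4, repeating the values 7.64, 8.47, 6.44, 9.48 indefinitely.
Step 1: For a periodic sequence, every tail (a_m, a_(m+1), ...) contains all 4 period values infinitely often.
Step 2: Hence inf of every tail = min of the period values = min(7.64, 8.47, 6.44, 9.48) = 6.44.
        liminf_n integral(f_n) = sup over m of (inf of tail from m) = 6.44.
Step 3: Similarly sup of every tail = max of the period values = 9.48.
        limsup_n integral(f_n) = 9.48.
Step 4: Fatou's lemma: integral(liminf_n f_n) <= liminf_n integral(f_n) = 6.44.
        So the integral of the pointwise liminf is at most 6.44.


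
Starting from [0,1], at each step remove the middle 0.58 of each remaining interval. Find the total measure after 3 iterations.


Step 1: At each step, fraction remaining = 1 - 0.58 = 0.42
Step 2: After 3 steps, measure = (0.42)^3
Step 3: Computing the power step by step:
  After step 1: 0.42
  After step 2: 0.1764
  After step 3: 0.074088
Result = 0.074088


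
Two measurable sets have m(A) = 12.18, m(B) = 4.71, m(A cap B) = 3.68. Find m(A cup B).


By inclusion-exclusion: m(A u B) = m(A) + m(B) - m(A n B)
= 12.18 + 4.71 - 3.68
= 13.21


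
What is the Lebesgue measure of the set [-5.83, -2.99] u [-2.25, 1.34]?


For pairwise disjoint intervals, m(union) = sum of lengths.
= (-2.99 - -5.83) + (1.34 - -2.25)
= 2.84 + 3.59
= 6.43


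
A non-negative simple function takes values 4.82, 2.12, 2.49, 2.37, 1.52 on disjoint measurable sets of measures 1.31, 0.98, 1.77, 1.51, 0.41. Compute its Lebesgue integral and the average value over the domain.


Step 1: Integral = sum(value_i * measure_i)
= 4.82*1.31 + 2.12*0.98 + 2.49*1.77 + 2.37*1.51 + 1.52*0.41
= 6.3142 + 2.0776 + 4.4073 + 3.5787 + 0.6232
= 17.001
Step 2: Total measure of domain = 1.31 + 0.98 + 1.77 + 1.51 + 0.41 = 5.98
Step 3: Average value = 17.001 / 5.98 = 2.842977


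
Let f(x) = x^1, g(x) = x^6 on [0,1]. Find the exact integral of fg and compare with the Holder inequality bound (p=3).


Step 1: Exact integral of f*g = integral(x^7, 0, 1) = 1/8
     = 0.125
Step 2: Holder bound with p=3, q=1.5:
  ||f||_p = (integral x^3 dx)^(1/3) = (1/4)^(1/3) = 0.629961
  ||g||_q = (integral x^9 dx)^(1/1.5) = (1/10)^(1/1.5) = 0.215443
Step 3: Holder bound = ||f||_p * ||g||_q = 0.629961 * 0.215443 = 0.135721
Verification: 0.125 <= 0.135721 (Holder holds)


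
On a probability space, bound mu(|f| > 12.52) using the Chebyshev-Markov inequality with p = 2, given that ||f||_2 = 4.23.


Chebyshev/Markov inequality: mu(|f| > eps) <= (||f||_p / eps)^p
Step 1: ||f||_2 / eps = 4.23 / 12.52 = 0.337859
Step 2: Raise to power p = 2:
  (0.337859)^2 = 0.114149
Step 3: Therefore mu(|f| > 12.52) <= 0.114149


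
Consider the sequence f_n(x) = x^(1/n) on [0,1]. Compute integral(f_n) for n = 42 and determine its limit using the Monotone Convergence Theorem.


At n = 42: f_42(x) = x^(1/42).
Step 1: integral(x^(1/42), 0, 1) = [x^(1/42+1) / (1/42+1)] from 0 to 1
     = 1 / (1/42 + 1) = 1 / ((42+1)/42) = 42/(42+1)
     = 42/43 = 0.976744
Step 2: As n -> infinity, f_n(x) = x^(1/n) -> 1 for x in (0,1], and f_n is increasing in n.
By MCT, lim_n integral(f_n) = integral(lim_n f_n) = integral(1, 0, 1) = 1.
Step 3: Verify convergence: 42/43 = 0.976744 -> 1


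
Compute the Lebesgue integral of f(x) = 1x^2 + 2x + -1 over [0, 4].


The Lebesgue integral of a Riemann-integrable function agrees with the Riemann integral.
Antiderivative F(x) = (1/3)x^3 + (2/2)x^2 + -1x
F(4) = (1/3)*4^3 + (2/2)*4^2 + -1*4
     = (1/3)*64 + (2/2)*16 + -1*4
     = 21.333333 + 16 + -4
     = 33.333333
F(0) = 0.0
Integral = F(4) - F(0) = 33.333333 - 0.0 = 33.333333


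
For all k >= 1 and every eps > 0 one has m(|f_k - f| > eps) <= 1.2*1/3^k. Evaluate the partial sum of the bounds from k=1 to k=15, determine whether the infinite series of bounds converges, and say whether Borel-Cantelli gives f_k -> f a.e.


Step 1: List the terms 1.2*1/3^k for k = 1 to 15:
  k=1: 0.4
  k=2: 0.133333
  k=3: 0.044444
  k=4: 0.014815
  k=5: 0.004938
  k=6: 0.001646
  k=7: 5.486968e-04
  k=8: 1.828989e-04
  k=9: 6.096632e-05
  k=10: 2.032211e-05
  k=11: 6.774035e-06
  k=12: 2.258012e-06
  k=13: 7.526706e-07
  k=14: 2.508902e-07
  k=15: 8.363006e-08
Step 2: Partial sum = 0.4 + 0.133333 + 0.044444 + 0.014815 + 0.004938 + 0.001646 + 5.486968e-04 + 1.828989e-04 + 6.096632e-05 + 2.032211e-05 + 6.774035e-06 + 2.258012e-06 + 7.526706e-07 + 2.508902e-07 + 8.363006e-08
     = 0.6
Step 3: The full series sum_(k>=1) 1.2*1/3^k converges (geometric series with ratio 1/3 < 1; a constant multiple of a convergent series converges).
Step 4: Fix eps > 0. Since sum_k m(|f_k - f| > eps) < infinity, the Borel-Cantelli lemma gives
        m(limsup_k {|f_k - f| > eps}) = 0, i.e. for a.e. x, |f_k(x) - f(x)| <= eps for all large k.
        Applying this with eps = 1/j for j = 1, 2, ... and intersecting the countably many full-measure sets,
        for a.e. x we get limsup_k |f_k(x) - f(x)| <= 1/j for every j, hence f_k -> f almost everywhere.
Conclusion: series converges; Borel-Cantelli yields f_k -> f a.e.


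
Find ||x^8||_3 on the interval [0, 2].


Step 1: ||f||_3 = (integral_0^2 |x^8|^3 dx)^(1/3)
     = (integral_0^2 x^24 dx)^(1/3)
Step 2: integral_0^2 x^24 dx = [x^25/(25)] from 0 to 2 = 2^25/25
     = 33554432/25 = 1.342177e+06
Step 3: ||f||_3 = (1.342177e+06)^(1/3) = 110.307056


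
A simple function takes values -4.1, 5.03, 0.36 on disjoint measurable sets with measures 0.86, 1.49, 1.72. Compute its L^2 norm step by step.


Step 1: Compute |f_i|^2 for each value:
  |-4.1|^2 = 16.81
  |5.03|^2 = 25.3009
  |0.36|^2 = 0.1296
Step 2: Multiply by measures and sum:
  16.81 * 0.86 = 14.4566
  25.3009 * 1.49 = 37.698341
  0.1296 * 1.72 = 0.222912
Sum = 14.4566 + 37.698341 + 0.222912 = 52.377853
Step 3: Take the p-th root:
||f||_2 = (52.377853)^(1/2) = 7.237255


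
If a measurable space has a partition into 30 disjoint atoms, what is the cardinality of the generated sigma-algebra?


Each element of the sigma-algebra is a union of some subset of the 30 atoms.
The number of such subsets is 2^30 = 1073741824.


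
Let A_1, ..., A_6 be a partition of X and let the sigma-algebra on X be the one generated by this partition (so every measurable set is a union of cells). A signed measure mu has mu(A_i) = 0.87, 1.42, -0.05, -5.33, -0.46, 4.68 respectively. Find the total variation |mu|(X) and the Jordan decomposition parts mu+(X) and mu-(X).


Step 1: Every measurable set is a union of atoms (the cells / points), so a Hahn decomposition is
  obtained by grouping atoms by sign: P = union of atoms with mu > 0, N = union of the remaining atoms.
  Atoms in P (indices): 1, 2, 6;  atoms in N (indices): 3, 4, 5
  Positive values: 0.87, 1.42, 4.68
  Negative values: -0.05, -5.33, -0.46
Step 2: mu+(X) = mu(P) = sum of positive atom values = 6.97
Step 3: mu-(X) = -mu(N) = sum of |negative atom values| = 5.84
Step 4: |mu|(X) = mu+(X) + mu-(X) = 6.97 + 5.84 = 12.81


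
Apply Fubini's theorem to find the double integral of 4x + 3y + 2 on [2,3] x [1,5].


By Fubini, integrate in x first, then y.
Step 1: Fix y, integrate over x in [2,3]:
  integral(4x + 3y + 2, x=2..3)
  = 4*(3^2 - 2^2)/2 + (3y + 2)*(3 - 2)
  = 10 + (3y + 2)*1
  = 10 + 3y + 2
  = 12 + 3y
Step 2: Integrate over y in [1,5]:
  integral(12 + 3y, y=1..5)
  = 12*4 + 3*(5^2 - 1^2)/2
  = 48 + 36
  = 84


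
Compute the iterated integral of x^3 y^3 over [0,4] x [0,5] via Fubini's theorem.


By Fubini's theorem, the double integral factors as a product of single integrals:
Step 1: integral_0^4 x^3 dx = [x^4/4] from 0 to 4
     = 4^4/4 = 64
Step 2: integral_0^5 y^3 dy = [y^4/4] from 0 to 5
     = 5^4/4 = 156.25
Step 3: Double integral = 64 * 156.25 = 10000


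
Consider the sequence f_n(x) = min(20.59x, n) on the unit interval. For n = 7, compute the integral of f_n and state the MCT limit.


f(x) = 20.59x on [0,1]; f_n(x) = min(20.59x, n). At n = 7:
Step 1: f(x) reaches 7 at x = 7/20.59 = 0.339971
Step 2: integral(f_7) = integral(20.59x, 0, 0.339971) + integral(7, 0.339971, 1)
       = 20.59*0.339971^2/2 + 7*(1 - 0.339971)
       = 1.189898 + 4.620204
       = 5.810102
Step 3: As n -> infinity, f_n increases to f, so by MCT integral(f_n) -> integral(f) = 20.59/2 = 10.295.
Convergence: integral(f_7) = 5.810102 -> 10.295 as n -> infinity


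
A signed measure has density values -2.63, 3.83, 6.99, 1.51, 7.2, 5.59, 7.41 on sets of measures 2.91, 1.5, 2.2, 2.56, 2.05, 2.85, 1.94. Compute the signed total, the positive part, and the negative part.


Step 1: Compute signed measure on each set:
  Set 1: -2.63 * 2.91 = -7.6533
  Set 2: 3.83 * 1.5 = 5.745
  Set 3: 6.99 * 2.2 = 15.378
  Set 4: 1.51 * 2.56 = 3.8656
  Set 5: 7.2 * 2.05 = 14.76
  Set 6: 5.59 * 2.85 = 15.9315
  Set 7: 7.41 * 1.94 = 14.3754
Step 2: Total signed measure = (-7.6533) + (5.745) + (15.378) + (3.8656) + (14.76) + (15.9315) + (14.3754)
     = 62.4022
Step 3: Positive part mu+(X) = sum of positive contributions = 70.0555
Step 4: Negative part mu-(X) = |sum of negative contributions| = 7.6533


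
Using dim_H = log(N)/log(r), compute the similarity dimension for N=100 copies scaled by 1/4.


For a self-similar set with N copies scaled by 1/r:
dim_H = log(N)/log(r) = log(100)/log(4)
= 4.60517/1.386294
= 3.321928


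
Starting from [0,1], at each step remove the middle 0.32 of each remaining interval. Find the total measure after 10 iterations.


Step 1: At each step, fraction remaining = 1 - 0.32 = 0.68
Step 2: After 10 steps, measure = (0.68)^10
Result = 0.021139


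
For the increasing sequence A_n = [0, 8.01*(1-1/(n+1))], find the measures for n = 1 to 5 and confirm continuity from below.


By continuity of measure from below: if A_n increases to A, then m(A_n) -> m(A).
Here A = [0, 8.01], so m(A) = 8.01
Step 1: a_1 = 8.01*(1 - 1/2) = 4.005, m(A_1) = 4.005
Step 2: a_2 = 8.01*(1 - 1/3) = 5.34, m(A_2) = 5.34
Step 3: a_3 = 8.01*(1 - 1/4) = 6.0075, m(A_3) = 6.0075
Step 4: a_4 = 8.01*(1 - 1/5) = 6.408, m(A_4) = 6.408
Step 5: a_5 = 8.01*(1 - 1/6) = 6.675, m(A_5) = 6.675
Limit: m(A_n) -> m([0,8.01]) = 8.01


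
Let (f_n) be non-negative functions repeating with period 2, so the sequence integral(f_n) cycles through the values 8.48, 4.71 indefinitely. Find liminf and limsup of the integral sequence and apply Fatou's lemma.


The sequence (integral(f_n)) is periodic with period 2, repeating the values 8.48, 4.71 indefinitely.
Step 1: For a periodic sequence, every tail (a_m, a_(m+1), ...) contains all 2 period values infinitely often.
Step 2: Hence inf of every tail = min of the period values = min(8.48, 4.71) = 4.71.
        liminf_n integral(f_n) = sup over m of (inf of tail from m) = 4.71.
Step 3: Similarly sup of every tail = max of the period values = 8.48.
        limsup_n integral(f_n) = 8.48.
Step 4: Fatou's lemma: integral(liminf_n f_n) <= liminf_n integral(f_n) = 4.71.
        So the integral of the pointwise liminf is at most 4.71.


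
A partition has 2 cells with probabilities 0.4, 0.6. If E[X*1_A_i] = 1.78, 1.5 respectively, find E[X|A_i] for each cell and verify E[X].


For each cell A_i: E[X|A_i] = E[X*1_A_i] / P(A_i)
Step 1: E[X|A_1] = 1.78 / 0.4 = 4.45
Step 2: E[X|A_2] = 1.5 / 0.6 = 2.5
Verification: E[X] = sum E[X*1_A_i] = 1.78 + 1.5 = 3.28


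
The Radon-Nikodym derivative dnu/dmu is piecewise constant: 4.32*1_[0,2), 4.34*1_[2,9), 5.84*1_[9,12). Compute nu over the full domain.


Integrate each piece of the Radon-Nikodym derivative:
Step 1: integral_0^2 4.32 dx = 4.32*(2-0) = 4.32*2 = 8.64
Step 2: integral_2^9 4.34 dx = 4.34*(9-2) = 4.34*7 = 30.38
Step 3: integral_9^12 5.84 dx = 5.84*(12-9) = 5.84*3 = 17.52
Total: 8.64 + 30.38 + 17.52 = 56.54


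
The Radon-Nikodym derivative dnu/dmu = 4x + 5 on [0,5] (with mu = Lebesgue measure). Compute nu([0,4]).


nu(A) = integral_A (dnu/dmu) dmu = integral_0^4 (4x + 5) dx
Step 1: Antiderivative F(x) = (4/2)x^2 + 5x
Step 2: F(4) = (4/2)*4^2 + 5*4 = 32 + 20 = 52
Step 3: F(0) = (4/2)*0^2 + 5*0 = 0.0 + 0 = 0.0
Step 4: nu([0,4]) = F(4) - F(0) = 52 - 0.0 = 52


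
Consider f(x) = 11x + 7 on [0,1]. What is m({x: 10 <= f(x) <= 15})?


f^(-1)([10, 15]) = {x : 10 <= 11x + 7 <= 15}
Solving: (10 - 7)/11 <= x <= (15 - 7)/11
= [0.272727, 0.727273]
Intersecting with [0,1]: [0.272727, 0.727273]
Measure = 0.727273 - 0.272727 = 0.454545


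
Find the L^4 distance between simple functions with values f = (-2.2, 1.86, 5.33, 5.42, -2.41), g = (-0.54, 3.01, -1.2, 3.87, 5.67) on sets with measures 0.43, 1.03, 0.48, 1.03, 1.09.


Step 1: Compute differences f_i - g_i:
  -2.2 - -0.54 = -1.66
  1.86 - 3.01 = -1.15
  5.33 - -1.2 = 6.53
  5.42 - 3.87 = 1.55
  -2.41 - 5.67 = -8.08
Step 2: Compute |diff|^4 * measure for each set:
  |-1.66|^4 * 0.43 = 7.593331 * 0.43 = 3.265132
  |-1.15|^4 * 1.03 = 1.749006 * 1.03 = 1.801476
  |6.53|^4 * 0.48 = 1818.246353 * 0.48 = 872.758249
  |1.55|^4 * 1.03 = 5.772006 * 1.03 = 5.945166
  |-8.08|^4 * 1.09 = 4262.314025 * 1.09 = 4645.922287
Step 3: Sum = 5529.692312
Step 4: ||f-g||_4 = (5529.692312)^(1/4) = 8.623335


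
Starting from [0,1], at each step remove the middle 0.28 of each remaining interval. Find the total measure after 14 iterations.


Step 1: At each step, fraction remaining = 1 - 0.28 = 0.72
Step 2: After 14 steps, measure = (0.72)^14
Result = 0.010061


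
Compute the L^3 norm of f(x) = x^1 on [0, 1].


Step 1: ||f||_3 = (integral_0^1 |x^1|^3 dx)^(1/3)
     = (integral_0^1 x^3 dx)^(1/3)
Step 2: integral_0^1 x^3 dx = [x^4/(4)] from 0 to 1 = 1^4/4
     = 1/4 = 0.25
Step 3: ||f||_3 = (0.25)^(1/3) = 0.629961


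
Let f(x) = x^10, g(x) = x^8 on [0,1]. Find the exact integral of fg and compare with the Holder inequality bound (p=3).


Step 1: Exact integral of f*g = integral(x^18, 0, 1) = 1/19
     = 0.052632
Step 2: Holder bound with p=3, q=1.5:
  ||f||_p = (integral x^30 dx)^(1/3) = (1/31)^(1/3) = 0.318331
  ||g||_q = (integral x^12 dx)^(1/1.5) = (1/13)^(1/1.5) = 0.180872
Step 3: Holder bound = ||f||_p * ||g||_q = 0.318331 * 0.180872 = 0.057577
Verification: 0.052632 <= 0.057577 (Holder holds)


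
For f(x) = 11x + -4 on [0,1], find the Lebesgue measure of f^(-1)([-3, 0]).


f^(-1)([-3, 0]) = {x : -3 <= 11x + -4 <= 0}
Solving: (-3 - -4)/11 <= x <= (0 - -4)/11
= [0.090909, 0.363636]
Intersecting with [0,1]: [0.090909, 0.363636]
Measure = 0.363636 - 0.090909 = 0.272727


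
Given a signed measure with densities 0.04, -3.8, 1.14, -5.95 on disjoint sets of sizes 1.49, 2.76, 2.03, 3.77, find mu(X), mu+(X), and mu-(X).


Step 1: Compute signed measure on each set:
  Set 1: 0.04 * 1.49 = 0.0596
  Set 2: -3.8 * 2.76 = -10.488
  Set 3: 1.14 * 2.03 = 2.3142
  Set 4: -5.95 * 3.77 = -22.4315
Step 2: Total signed measure = (0.0596) + (-10.488) + (2.3142) + (-22.4315)
     = -30.5457
Step 3: Positive part mu+(X) = sum of positive contributions = 2.3738
Step 4: Negative part mu-(X) = |sum of negative contributions| = 32.9195


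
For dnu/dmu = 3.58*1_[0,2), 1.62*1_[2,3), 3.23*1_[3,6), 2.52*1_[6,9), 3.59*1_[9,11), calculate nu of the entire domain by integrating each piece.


Integrate each piece of the Radon-Nikodym derivative:
Step 1: integral_0^2 3.58 dx = 3.58*(2-0) = 3.58*2 = 7.16
Step 2: integral_2^3 1.62 dx = 1.62*(3-2) = 1.62*1 = 1.62
Step 3: integral_3^6 3.23 dx = 3.23*(6-3) = 3.23*3 = 9.69
Step 4: integral_6^9 2.52 dx = 2.52*(9-6) = 2.52*3 = 7.56
Step 5: integral_9^11 3.59 dx = 3.59*(11-9) = 3.59*2 = 7.18
Total: 7.16 + 1.62 + 9.69 + 7.56 + 7.18 = 33.21


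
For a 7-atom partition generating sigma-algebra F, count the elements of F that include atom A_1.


Each element of F is a union of some subset S of the 7 atoms.
The element contains A_1 iff A_1 is in S.
So we count subsets S of {A_1,...,A_7} with A_1 in S: choose freely among the other 6 atoms.
Count = 2^(7-1) = 2^6 = 64.


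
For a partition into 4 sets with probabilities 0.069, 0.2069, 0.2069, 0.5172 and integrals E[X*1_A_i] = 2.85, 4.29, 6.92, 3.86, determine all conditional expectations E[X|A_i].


For each cell A_i: E[X|A_i] = E[X*1_A_i] / P(A_i)
Step 1: E[X|A_1] = 2.85 / 0.069 = 41.304348
Step 2: E[X|A_2] = 4.29 / 0.2069 = 20.734654
Step 3: E[X|A_3] = 6.92 / 0.2069 = 33.446109
Step 4: E[X|A_4] = 3.86 / 0.5172 = 7.463264
Verification: E[X] = sum E[X*1_A_i] = 2.85 + 4.29 + 6.92 + 3.86 = 17.92


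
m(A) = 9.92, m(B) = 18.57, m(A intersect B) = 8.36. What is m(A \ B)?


m(A \ B) = m(A) - m(A n B)
= 9.92 - 8.36
= 1.56


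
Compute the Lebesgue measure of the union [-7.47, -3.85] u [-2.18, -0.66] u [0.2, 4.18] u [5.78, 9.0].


For pairwise disjoint intervals, m(union) = sum of lengths.
= (-3.85 - -7.47) + (-0.66 - -2.18) + (4.18 - 0.2) + (9.0 - 5.78)
= 3.62 + 1.52 + 3.98 + 3.22
= 12.34


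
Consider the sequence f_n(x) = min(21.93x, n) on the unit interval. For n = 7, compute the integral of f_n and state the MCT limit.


f(x) = 21.93x on [0,1]; f_n(x) = min(21.93x, n). At n = 7:
Step 1: f(x) reaches 7 at x = 7/21.93 = 0.319197
Step 2: integral(f_7) = integral(21.93x, 0, 0.319197) + integral(7, 0.319197, 1)
       = 21.93*0.319197^2/2 + 7*(1 - 0.319197)
       = 1.117191 + 4.765618
       = 5.882809
Step 3: As n -> infinity, f_n increases to f, so by MCT integral(f_n) -> integral(f) = 21.93/2 = 10.965.
Convergence: integral(f_7) = 5.882809 -> 10.965 as n -> infinity


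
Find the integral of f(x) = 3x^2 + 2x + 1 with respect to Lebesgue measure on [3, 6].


The Lebesgue integral of a Riemann-integrable function agrees with the Riemann integral.
Antiderivative F(x) = (3/3)x^3 + (2/2)x^2 + 1x
F(6) = (3/3)*6^3 + (2/2)*6^2 + 1*6
     = (3/3)*216 + (2/2)*36 + 1*6
     = 216 + 36 + 6
     = 258
F(3) = 39
Integral = F(6) - F(3) = 258 - 39 = 219


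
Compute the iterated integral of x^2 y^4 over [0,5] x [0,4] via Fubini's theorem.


By Fubini's theorem, the double integral factors as a product of single integrals:
Step 1: integral_0^5 x^2 dx = [x^3/3] from 0 to 5
     = 5^3/3 = 41.666667
Step 2: integral_0^4 y^4 dy = [y^5/5] from 0 to 4
     = 4^5/5 = 204.8
Step 3: Double integral = 41.666667 * 204.8 = 8533.333333


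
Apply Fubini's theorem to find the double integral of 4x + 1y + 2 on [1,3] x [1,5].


By Fubini, integrate in x first, then y.
Step 1: Fix y, integrate over x in [1,3]:
  integral(4x + 1y + 2, x=1..3)
  = 4*(3^2 - 1^2)/2 + (1y + 2)*(3 - 1)
  = 16 + (1y + 2)*2
  = 16 + 2y + 4
  = 20 + 2y
Step 2: Integrate over y in [1,5]:
  integral(20 + 2y, y=1..5)
  = 20*4 + 2*(5^2 - 1^2)/2
  = 80 + 24
  = 104


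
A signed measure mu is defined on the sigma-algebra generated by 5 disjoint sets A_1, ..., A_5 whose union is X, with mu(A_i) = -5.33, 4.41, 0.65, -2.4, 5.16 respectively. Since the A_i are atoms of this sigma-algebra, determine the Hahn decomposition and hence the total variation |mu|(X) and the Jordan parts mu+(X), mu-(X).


Step 1: Every measurable set is a union of atoms (the cells / points), so a Hahn decomposition is
  obtained by grouping atoms by sign: P = union of atoms with mu > 0, N = union of the remaining atoms.
  Atoms in P (indices): 2, 3, 5;  atoms in N (indices): 1, 4
  Positive values: 4.41, 0.65, 5.16
  Negative values: -5.33, -2.4
Step 2: mu+(X) = mu(P) = sum of positive atom values = 10.22
Step 3: mu-(X) = -mu(N) = sum of |negative atom values| = 7.73
Step 4: |mu|(X) = mu+(X) + mu-(X) = 10.22 + 7.73 = 17.95
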